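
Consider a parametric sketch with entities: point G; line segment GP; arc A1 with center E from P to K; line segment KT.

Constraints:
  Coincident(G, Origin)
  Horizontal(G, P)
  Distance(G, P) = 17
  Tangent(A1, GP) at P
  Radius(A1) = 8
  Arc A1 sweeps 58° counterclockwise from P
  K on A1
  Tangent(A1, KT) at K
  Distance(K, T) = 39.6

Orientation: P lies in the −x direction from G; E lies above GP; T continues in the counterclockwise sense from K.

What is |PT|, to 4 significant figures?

46.54

G is at the origin; GP is horizontal with |GP| = 17.0 and P on the −x side, so P = (-17.00, 0.000). Since A1 is tangent to GP there, EP ⟂ GP, so E = P + (0, 8) = (-17.00, 8.000). On A1, P sits at bearing -90° from E; a 58° counterclockwise sweep puts K at bearing -32°, so K = E + 8.0·(cos -32°, sin -32°) = (-10.22, 3.761). Tangency of A1 to KT means the radius EK is perpendicular to KT, so KT runs along (−sin -32°, cos -32°); with |KT| = 39.6, T = (10.77, 37.34). Then |PT| = |T − P| = 46.54.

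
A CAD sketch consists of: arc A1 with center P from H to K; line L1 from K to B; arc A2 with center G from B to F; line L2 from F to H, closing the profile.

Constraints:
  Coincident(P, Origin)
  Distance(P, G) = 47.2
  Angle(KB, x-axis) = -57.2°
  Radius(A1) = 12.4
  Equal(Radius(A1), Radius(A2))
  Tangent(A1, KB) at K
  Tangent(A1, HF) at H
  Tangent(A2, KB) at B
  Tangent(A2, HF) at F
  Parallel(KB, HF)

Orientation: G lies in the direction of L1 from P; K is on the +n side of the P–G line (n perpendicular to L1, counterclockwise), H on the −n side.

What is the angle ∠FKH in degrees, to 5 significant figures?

62.281°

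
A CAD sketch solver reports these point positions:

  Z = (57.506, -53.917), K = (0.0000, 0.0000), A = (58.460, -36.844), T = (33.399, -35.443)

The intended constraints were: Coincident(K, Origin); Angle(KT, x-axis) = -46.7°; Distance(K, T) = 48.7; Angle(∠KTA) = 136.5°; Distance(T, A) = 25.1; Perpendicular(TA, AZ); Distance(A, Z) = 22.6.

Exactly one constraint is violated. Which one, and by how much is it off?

Distance(A, Z) = 22.6 — off by 5.50.

K = (0.00, 0.00) ✓; KT at -46.70° ✓; |KT| = 48.70 ✓; ∠KTA = 136.5° ✓; |TA| = 25.10 ✓; ∠(TA, AZ) = 90.00° ✓; |AZ| = 17.10 ✗.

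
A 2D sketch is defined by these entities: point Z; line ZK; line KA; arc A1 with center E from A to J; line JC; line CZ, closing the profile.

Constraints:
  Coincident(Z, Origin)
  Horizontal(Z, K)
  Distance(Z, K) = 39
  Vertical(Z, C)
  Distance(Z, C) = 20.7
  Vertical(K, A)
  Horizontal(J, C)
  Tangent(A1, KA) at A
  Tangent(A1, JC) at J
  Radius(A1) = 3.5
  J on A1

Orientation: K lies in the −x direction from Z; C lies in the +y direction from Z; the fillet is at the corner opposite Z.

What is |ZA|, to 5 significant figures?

42.624

Z is at the origin; ZK is horizontal with |ZK| = 39.0 and K on the −x side, so K = (-39.000, 0.0000). Z and C share the same x with |ZC| = 20.7 and C on the +y side, so C = (0.0000, 20.700). The virtual corner opposite Z is at (-39.000, 20.700). Since A1 is tangent to KA there, EA ⟂ KA and the tangent condition forces EJ to be normal to JC, with radius 3.5, so the center E sits 3.5 in from both sides at E = (-35.500, 17.200). That places the tangent points at A = (-39.000, 17.200) on KA and J = (-35.500, 20.700) on JC. Then |ZA| = |A − Z| = 42.624.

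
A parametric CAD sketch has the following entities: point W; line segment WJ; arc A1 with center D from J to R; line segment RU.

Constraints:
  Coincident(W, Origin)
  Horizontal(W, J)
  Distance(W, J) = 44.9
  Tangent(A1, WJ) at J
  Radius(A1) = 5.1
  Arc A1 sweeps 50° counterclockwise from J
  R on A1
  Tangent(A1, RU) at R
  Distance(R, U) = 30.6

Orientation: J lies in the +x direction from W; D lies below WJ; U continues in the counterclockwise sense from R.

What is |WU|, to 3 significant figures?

33.1

W is at the origin; WJ is horizontal with |WJ| = 44.9 and J on the +x side, so J = (44.9, 0.00). Tangency of A1 to WJ means the radius DJ is perpendicular to WJ, so D = J + (0, -5.1) = (44.9, -5.10). On A1, J sits at bearing 90° from D; a 50° counterclockwise sweep puts R at bearing 140°, so R = D + 5.1·(cos 140°, sin 140°) = (41.0, -1.82). Tangency of A1 to RU means the radius DR is perpendicular to RU, so RU runs along (−sin 140°, cos 140°); with |RU| = 30.6, U = (21.3, -25.3). Then |WU| = |U − W| = 33.1.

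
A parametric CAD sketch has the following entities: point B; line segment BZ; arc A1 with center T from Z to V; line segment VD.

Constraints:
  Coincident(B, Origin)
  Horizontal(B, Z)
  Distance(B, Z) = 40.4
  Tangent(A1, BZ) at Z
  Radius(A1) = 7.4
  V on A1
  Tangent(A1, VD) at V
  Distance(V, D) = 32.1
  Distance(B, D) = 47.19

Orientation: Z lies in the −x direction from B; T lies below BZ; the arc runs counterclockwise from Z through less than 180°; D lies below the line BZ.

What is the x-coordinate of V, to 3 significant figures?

-46.5

B is at the origin; B and Z share the same y with |BZ| = 40.4 and Z on the −x side, so Z = (-40.4, 0.00). Tangency of A1 to BZ means the radius TZ is perpendicular to BZ, so T = Z + (0, -7.4) = (-40.4, -7.40). Since TV ⟂ VD (tangency), |TD| = √(7.4² + 32.1²) = 32.9 regardless of where V sits on A1. So D lies on both circle(B, 47.19) and circle(T, 32.9); the below-BZ intersection is D = (-28.1, -37.9). V is the foot of the tangent from D: V = (-46.5, -11.6).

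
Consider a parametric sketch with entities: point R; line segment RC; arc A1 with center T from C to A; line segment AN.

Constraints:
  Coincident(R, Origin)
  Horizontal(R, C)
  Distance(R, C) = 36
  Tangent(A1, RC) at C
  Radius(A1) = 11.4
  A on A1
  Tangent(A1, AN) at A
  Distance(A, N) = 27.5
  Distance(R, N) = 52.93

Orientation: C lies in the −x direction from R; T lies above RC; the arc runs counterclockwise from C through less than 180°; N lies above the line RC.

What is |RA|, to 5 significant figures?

29.179

Checks: ∠(TC, CR) = 90.00° ✓; |TC| = 11.40 ✓; |TA| = 11.40 ✓; ∠(TA, AN) = 90.00° ✓; |AN| = 27.50 ✓; |RN| = 52.93 ✓.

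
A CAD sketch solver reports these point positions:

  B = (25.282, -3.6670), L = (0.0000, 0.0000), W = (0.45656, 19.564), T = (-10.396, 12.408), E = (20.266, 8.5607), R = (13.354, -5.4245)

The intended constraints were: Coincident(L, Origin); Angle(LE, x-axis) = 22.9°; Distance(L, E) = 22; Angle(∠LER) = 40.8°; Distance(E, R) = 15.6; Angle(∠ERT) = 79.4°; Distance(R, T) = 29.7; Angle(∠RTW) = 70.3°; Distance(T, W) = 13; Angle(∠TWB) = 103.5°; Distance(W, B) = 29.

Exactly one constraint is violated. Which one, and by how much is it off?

Distance(W, B) = 29 — off by 5.00.

L = (0.00, 0.00) ✓; LE at 22.90° ✓; |LE| = 22.00 ✓; ∠LER = 40.80° ✓; |ER| = 15.60 ✓; ∠ERT = 79.40° ✓; |RT| = 29.70 ✓; ∠RTW = 70.30° ✓; |TW| = 13.00 ✓; ∠TWB = 103.5° ✓; |WB| = 34.00 ✗.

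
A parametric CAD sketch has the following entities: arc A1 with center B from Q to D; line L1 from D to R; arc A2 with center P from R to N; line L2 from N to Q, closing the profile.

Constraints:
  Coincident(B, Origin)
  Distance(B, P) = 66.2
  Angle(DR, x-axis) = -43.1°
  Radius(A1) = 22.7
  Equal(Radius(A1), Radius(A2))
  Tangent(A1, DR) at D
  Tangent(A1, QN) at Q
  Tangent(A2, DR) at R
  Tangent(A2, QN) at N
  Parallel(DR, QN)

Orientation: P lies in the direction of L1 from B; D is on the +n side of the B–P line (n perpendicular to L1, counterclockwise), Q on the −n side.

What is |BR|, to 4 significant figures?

69.98

The slot axis is L1's direction at -43.1°, so u = (cos -43.1°, sin -43.1°) = (0.7302, -0.6833) and n = (−sin -43.1°, cos -43.1°) = (0.6833, 0.7302). B is at the origin and P lies 66.2 along u from B, so P = 66.2·u = (48.34, -45.23). Tangency of A1 to both parallel lines with radius 22.7 puts D and Q at B ± 22.7·n: D = (15.51, 16.57), Q = (-15.51, -16.57). Equal radii place R and N the same way about P: R = P + 22.7·n = (63.85, -28.66), N = P − 22.7·n = (32.83, -61.81). Then |BR| = |R − B| = 69.98.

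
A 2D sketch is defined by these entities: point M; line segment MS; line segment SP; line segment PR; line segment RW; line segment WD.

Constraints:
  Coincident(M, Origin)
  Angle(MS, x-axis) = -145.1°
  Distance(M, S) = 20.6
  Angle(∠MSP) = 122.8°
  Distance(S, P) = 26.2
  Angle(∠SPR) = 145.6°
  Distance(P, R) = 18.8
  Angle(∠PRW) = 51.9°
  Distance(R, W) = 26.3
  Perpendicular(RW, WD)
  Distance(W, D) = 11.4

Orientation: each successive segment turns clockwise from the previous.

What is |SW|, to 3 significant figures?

24.9

M is at the origin; MS runs at -145.1° with length 20.6, so S = (-16.9, -11.8). ∠MSP = 122.8° gives SP at 158° from the x-axis; with |SP| = 26.2, P = (-41.1, -1.84). ∠SPR = 145.6° gives PR at 123° from the x-axis; with |PR| = 18.8, R = (-51.5, 13.9). ∠PRW = 51.9° gives RW at -4.80° from the x-axis; with |RW| = 26.3, W = (-25.2, 11.7). Then |SW| = |W − S| = 24.9.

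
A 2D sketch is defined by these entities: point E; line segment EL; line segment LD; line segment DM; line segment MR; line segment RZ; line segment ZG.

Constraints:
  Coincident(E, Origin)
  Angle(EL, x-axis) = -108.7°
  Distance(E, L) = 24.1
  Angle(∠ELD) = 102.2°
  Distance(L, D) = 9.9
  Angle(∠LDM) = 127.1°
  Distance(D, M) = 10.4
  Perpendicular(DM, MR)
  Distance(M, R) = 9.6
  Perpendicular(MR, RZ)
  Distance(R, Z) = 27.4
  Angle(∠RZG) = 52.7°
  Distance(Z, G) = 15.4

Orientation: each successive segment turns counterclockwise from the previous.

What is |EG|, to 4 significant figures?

33.67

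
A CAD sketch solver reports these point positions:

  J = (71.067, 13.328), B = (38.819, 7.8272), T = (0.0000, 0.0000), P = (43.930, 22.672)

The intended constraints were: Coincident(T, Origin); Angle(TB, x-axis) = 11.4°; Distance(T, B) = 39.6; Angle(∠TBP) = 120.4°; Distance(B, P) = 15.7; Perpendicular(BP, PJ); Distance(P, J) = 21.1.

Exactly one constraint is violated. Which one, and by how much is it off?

Distance(P, J) = 21.1 — off by 7.60.

T = (0.00, 0.00) ✓; TB at 11.40° ✓; |TB| = 39.60 ✓; ∠TBP = 120.4° ✓; |BP| = 15.70 ✓; ∠(BP, PJ) = 90.00° ✓; |PJ| = 28.70 ✗.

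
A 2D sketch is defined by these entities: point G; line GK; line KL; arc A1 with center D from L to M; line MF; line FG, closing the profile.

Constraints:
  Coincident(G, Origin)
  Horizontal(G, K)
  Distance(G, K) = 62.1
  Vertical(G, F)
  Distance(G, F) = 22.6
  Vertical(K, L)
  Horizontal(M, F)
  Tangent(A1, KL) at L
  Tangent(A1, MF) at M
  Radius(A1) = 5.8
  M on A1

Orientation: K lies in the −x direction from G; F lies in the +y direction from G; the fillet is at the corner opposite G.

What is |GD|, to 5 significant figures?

58.753

GF is vertical with |GF| = 22.6 and F on the +y side, so F = (0.0000, 22.600). The virtual corner opposite G is at (-62.100, 22.600). The tangent condition forces DL to be normal to KL and the tangent condition forces DM to be normal to MF, with radius 5.8, so the center D sits 5.8 in from both sides at D = (-56.300, 16.800). Then |GD| = |D − G| = 58.753.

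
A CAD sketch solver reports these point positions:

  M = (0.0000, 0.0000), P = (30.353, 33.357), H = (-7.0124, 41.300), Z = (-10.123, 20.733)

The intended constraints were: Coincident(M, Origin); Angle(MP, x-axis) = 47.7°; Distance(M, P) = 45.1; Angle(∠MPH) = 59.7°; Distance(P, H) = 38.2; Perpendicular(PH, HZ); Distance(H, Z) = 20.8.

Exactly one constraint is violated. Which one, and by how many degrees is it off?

Perpendicular(PH, HZ) — off by 3.40°.

M = (0.00, 0.00) ✓; MP at 47.70° ✓; |MP| = 45.10 ✓; ∠MPH = 59.70° ✓; |PH| = 38.20 ✓; ∠(PH, HZ) = 93.40° ✗; |HZ| = 20.80 ✓.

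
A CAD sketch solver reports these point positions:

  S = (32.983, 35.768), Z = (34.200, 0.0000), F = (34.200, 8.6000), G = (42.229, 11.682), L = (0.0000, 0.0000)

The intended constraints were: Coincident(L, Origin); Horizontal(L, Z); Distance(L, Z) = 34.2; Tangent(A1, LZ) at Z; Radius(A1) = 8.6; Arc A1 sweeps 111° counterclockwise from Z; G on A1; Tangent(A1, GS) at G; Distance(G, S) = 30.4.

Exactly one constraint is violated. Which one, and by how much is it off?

Distance(G, S) = 30.4 — off by 4.60.

L = (0.00, 0.00) ✓; L.y = 0.00, Z.y = 0.00 ✓; |LZ| = 34.20 ✓; ∠(FZ, ZL) = 90.00° ✓; |FZ| = 8.600 ✓; bearing(F→G) − bearing(F→Z) = 111.0° ✓; |FG| = 8.600 ✓; ∠(FG, GS) = 90.00° ✓; |GS| = 25.80 ✗.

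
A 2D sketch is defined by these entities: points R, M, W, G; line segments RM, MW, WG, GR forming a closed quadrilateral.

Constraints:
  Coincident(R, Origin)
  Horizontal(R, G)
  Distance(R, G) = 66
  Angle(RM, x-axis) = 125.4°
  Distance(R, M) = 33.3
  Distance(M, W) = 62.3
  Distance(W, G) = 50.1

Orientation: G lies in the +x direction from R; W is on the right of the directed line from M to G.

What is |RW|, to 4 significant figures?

29.19

R is at the origin; RG is horizontal with |RG| = 66.0 and G in +x, so G = (66.0, 0). RM runs at 125.4° with |RM| = 33.3, so M = (-19.29, 27.14). W is determined by |MW| = 62.3 and |WG| = 50.1 together: it lies at the intersection of circle(M, 62.3) and circle(G, 50.1). With |MG| = 89.51, the foot of the radical line on MG is 52.41 from M and the perpendicular offset is √(62.3² − 52.41²) = 33.68. Taking the right-of-MG solution: W = (20.44, -20.84).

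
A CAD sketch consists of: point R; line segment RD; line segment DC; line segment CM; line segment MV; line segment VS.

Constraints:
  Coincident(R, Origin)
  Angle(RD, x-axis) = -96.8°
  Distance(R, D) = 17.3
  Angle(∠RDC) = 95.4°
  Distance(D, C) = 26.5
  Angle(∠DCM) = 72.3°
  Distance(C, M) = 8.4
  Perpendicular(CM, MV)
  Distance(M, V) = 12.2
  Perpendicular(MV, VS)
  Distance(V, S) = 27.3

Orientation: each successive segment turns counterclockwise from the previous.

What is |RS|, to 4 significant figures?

44.85

R is at the origin; RD runs at -96.8° with length 17.3, so D = (-2.048, -17.18). ∠RDC = 95.4° gives DC at -12.20° from the x-axis; with |DC| = 26.5, C = (23.85, -22.78). ∠DCM = 72.3° gives CM at 95.50° from the x-axis; with |CM| = 8.4, M = (23.05, -14.42). CM is perpendicular to MV, so MV runs at -174.5°; with |MV| = 12.2, V = (10.90, -15.59). The perpendicularity gives VS at right angles to MV, so VS runs at -84.50°; with |VS| = 27.3, S = (13.52, -42.76). Then |RS| = |S − R| = 44.85.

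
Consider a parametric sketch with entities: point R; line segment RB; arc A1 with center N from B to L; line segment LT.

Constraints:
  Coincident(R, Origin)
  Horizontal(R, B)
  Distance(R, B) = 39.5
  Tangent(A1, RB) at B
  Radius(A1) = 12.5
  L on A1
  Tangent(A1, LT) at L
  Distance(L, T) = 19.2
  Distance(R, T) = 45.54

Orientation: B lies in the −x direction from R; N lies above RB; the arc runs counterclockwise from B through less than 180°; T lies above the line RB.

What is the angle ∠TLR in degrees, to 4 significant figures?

128.9°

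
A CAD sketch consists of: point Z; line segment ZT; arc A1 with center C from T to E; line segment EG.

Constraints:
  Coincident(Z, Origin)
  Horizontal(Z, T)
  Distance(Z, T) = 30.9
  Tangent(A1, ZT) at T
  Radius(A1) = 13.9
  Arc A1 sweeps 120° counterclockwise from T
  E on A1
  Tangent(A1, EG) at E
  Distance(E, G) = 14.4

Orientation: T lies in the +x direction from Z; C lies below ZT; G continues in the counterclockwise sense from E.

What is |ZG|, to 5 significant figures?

42.303

On A1, T sits at bearing 90° from C; a 120° counterclockwise sweep puts E at bearing 210°, so E = C + 13.9·(cos 210°, sin 210°) = (18.862, -20.850). The tangent condition forces CE to be normal to EG, so EG runs along (−sin 210°, cos 210°); with |EG| = 14.4, G = (26.062, -33.321). Then |ZG| = |G − Z| = 42.303.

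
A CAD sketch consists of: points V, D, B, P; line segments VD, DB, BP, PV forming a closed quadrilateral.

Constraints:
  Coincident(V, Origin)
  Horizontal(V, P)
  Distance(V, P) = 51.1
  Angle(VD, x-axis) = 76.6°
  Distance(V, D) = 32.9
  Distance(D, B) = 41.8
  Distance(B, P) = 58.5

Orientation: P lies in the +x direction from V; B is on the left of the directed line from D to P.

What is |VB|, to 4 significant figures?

70.50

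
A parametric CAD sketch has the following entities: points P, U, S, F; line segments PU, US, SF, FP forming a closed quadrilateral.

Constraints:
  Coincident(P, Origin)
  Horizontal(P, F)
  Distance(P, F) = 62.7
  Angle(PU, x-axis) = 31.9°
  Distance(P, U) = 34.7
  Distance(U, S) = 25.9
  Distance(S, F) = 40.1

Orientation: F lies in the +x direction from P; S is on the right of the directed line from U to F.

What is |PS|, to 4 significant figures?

24.15

Checks: |US| = 25.90 ✓; |SF| = 40.10 ✓.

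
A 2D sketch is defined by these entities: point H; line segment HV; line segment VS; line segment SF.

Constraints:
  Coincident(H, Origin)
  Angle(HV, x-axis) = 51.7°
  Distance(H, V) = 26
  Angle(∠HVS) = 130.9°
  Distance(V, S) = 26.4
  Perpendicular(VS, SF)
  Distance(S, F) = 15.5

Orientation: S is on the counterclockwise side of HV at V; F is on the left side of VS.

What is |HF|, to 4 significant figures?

43.62

∠HVS = 130.9°, so VS runs at 51.7° + (180° − 130.9°) = 100.8° from the x-axis; with |VS| = 26.4, S = V + 26.4·(cos 100.8°, sin 100.8°) = (11.17, 46.34). The perpendicularity gives SF at right angles to VS; with |SF| = 15.5 on the left of VS, F = S + 15.5·(-0.9823, -0.1874) = (-4.058, 43.43). Then |HF| = |F − H| = 43.62.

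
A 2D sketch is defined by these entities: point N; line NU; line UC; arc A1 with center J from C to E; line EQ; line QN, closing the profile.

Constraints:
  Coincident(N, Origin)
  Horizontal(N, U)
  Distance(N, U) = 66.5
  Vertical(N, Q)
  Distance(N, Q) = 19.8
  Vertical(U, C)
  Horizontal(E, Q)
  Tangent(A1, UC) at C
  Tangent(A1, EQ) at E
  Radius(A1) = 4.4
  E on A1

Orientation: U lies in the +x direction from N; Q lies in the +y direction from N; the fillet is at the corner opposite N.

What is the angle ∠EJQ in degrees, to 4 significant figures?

85.95°

N is at the origin; NU is horizontal with |NU| = 66.5 and U on the +x side, so U = (66.50, 0.000). NQ is vertical with |NQ| = 19.8 and Q on the +y side, so Q = (0.000, 19.80). The virtual corner opposite N is at (66.50, 19.80). Tangency of A1 to UC means the radius JC is perpendicular to UC and tangency of A1 to EQ means the radius JE is perpendicular to EQ, with radius 4.4, so the center J sits 4.4 in from both sides at J = (62.10, 15.40). That places the tangent points at C = (66.50, 15.40) on UC and E = (62.10, 19.80) on EQ. Then cos ∠EJQ = JE·JQ / (|JE||JQ|), giving 85.95°.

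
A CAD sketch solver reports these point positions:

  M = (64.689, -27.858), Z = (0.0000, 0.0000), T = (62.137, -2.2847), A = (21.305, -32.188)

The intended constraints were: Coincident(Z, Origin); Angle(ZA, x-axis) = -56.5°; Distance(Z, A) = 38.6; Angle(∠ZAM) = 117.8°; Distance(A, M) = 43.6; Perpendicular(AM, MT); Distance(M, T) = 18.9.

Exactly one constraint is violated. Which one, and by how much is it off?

Distance(M, T) = 18.9 — off by 6.80.

Z = (0.00, 0.00) ✓; ZA at -56.50° ✓; |ZA| = 38.60 ✓; ∠ZAM = 117.8° ✓; |AM| = 43.60 ✓; ∠(AM, MT) = 90.00° ✓; |MT| = 25.70 ✗.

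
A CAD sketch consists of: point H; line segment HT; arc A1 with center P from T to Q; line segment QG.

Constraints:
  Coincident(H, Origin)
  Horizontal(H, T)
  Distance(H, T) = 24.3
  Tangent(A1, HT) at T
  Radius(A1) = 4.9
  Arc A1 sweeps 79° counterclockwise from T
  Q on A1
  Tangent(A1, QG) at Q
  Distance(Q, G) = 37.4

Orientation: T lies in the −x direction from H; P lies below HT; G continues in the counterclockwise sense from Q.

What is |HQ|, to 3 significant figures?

29.4

H is at the origin; H and T share the same y with |HT| = 24.3 and T on the −x side, so T = (-24.3, 0.00). Since A1 is tangent to HT there, PT ⟂ HT, so P = T + (0, -4.9) = (-24.3, -4.90). On A1, T sits at bearing 90° from P; a 79° counterclockwise sweep puts Q at bearing 169°, so Q = P + 4.9·(cos 169°, sin 169°) = (-29.1, -3.97). Then |HQ| = |Q − H| = 29.4.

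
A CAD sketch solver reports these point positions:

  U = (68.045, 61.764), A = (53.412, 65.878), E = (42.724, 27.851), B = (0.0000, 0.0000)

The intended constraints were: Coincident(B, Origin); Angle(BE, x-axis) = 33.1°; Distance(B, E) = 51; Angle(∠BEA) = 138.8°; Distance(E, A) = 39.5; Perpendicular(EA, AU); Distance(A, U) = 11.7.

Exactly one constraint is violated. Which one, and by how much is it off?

Distance(A, U) = 11.7 — off by 3.50.

B = (0.00, 0.00) ✓; BE at 33.10° ✓; |BE| = 51.00 ✓; ∠BEA = 138.8° ✓; |EA| = 39.50 ✓; ∠(EA, AU) = 90.00° ✓; |AU| = 15.20 ✗.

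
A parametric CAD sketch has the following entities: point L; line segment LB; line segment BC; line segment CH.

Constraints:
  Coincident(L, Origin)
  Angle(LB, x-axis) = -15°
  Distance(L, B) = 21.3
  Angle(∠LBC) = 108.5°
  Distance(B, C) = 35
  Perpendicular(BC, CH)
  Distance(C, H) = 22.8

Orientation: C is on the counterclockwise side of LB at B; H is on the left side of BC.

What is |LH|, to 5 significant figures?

41.839

L is at the origin; LB runs at -15.0° with length 21.3, so B = 21.3·(cos -15.0°, sin -15.0°) = (20.574, -5.5128). ∠LBC = 108.5°, so BC runs at -15.0° + (180° − 108.5°) = 56.500° from the x-axis; with |BC| = 35.0, C = B + 35.0·(cos 56.500°, sin 56.500°) = (39.892, 23.673). BC is perpendicular to CH; with |CH| = 22.8 on the left of BC, H = C + 22.8·(-0.83389, 0.55194) = (20.879, 36.257). Then |LH| = |H − L| = 41.839.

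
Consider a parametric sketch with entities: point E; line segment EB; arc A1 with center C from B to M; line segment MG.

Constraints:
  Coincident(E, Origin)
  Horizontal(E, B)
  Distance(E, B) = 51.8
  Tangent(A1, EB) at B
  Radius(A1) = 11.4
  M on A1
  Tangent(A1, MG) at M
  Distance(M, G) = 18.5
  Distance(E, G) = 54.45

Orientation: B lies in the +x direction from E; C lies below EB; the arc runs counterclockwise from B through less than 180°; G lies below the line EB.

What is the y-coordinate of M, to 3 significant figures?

-13.6

Checks: |CM| = 11.40 ✓; ∠(CM, MG) = 90.00° ✓; |MG| = 18.50 ✓; |EG| = 54.45 ✓.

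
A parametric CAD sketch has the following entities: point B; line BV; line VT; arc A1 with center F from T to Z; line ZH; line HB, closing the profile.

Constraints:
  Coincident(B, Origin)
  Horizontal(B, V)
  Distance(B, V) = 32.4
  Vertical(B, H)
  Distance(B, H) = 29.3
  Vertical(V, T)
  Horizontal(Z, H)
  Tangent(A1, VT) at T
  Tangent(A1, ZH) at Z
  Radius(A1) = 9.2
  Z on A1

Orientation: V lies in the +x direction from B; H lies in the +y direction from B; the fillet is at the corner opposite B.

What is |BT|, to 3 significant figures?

38.1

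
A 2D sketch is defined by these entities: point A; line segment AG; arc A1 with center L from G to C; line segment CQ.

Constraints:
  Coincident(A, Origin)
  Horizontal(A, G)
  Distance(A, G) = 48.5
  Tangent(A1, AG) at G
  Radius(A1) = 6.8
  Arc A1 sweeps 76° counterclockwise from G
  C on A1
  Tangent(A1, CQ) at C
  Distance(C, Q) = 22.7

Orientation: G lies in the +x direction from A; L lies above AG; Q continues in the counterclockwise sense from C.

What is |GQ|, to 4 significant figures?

29.75

A is at the origin; A and G share the same y with |AG| = 48.5 and G on the +x side, so G = (48.50, 0.000). Since A1 is tangent to AG there, LG ⟂ AG, so L = G + (0, 6.8) = (48.50, 6.800). On A1, G sits at bearing -90° from L; a 76° counterclockwise sweep puts C at bearing -14°, so C = L + 6.8·(cos -14°, sin -14°) = (55.10, 5.155). The tangent condition forces LC to be normal to CQ, so CQ runs along (−sin -14°, cos -14°); with |CQ| = 22.7, Q = (60.59, 27.18). Then |GQ| = |Q − G| = 29.75.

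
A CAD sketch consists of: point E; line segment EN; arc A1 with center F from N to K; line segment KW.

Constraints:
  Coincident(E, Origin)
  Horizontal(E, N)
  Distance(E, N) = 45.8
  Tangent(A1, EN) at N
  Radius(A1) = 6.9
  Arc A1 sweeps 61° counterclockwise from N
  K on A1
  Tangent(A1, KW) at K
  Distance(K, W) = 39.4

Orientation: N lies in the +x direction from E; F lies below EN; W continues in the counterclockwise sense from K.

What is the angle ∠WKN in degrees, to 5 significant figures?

149.50°

On A1, N sits at bearing 90° from F; a 61° counterclockwise sweep puts K at bearing 151°, so K = F + 6.9·(cos 151°, sin 151°) = (39.765, -3.5548). The tangent condition forces FK to be normal to KW, so KW runs along (−sin 151°, cos 151°); with |KW| = 39.4, W = (20.664, -38.015). Then cos ∠WKN = KW·KN / (|KW||KN|), giving 149.50°.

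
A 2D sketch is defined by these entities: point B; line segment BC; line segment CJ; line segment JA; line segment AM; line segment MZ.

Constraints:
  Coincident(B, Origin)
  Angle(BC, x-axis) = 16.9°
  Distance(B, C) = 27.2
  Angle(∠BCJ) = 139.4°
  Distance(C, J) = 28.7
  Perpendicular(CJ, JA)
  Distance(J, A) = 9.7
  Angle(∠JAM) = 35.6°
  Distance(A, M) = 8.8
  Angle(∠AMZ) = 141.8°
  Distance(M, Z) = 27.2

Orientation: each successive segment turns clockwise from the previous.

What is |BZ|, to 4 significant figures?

62.12

B is at the origin; BC runs at 16.9° with length 27.2, so C = (26.03, 7.907). ∠BCJ = 139.4° gives CJ at -23.70° from the x-axis; with |CJ| = 28.7, J = (52.30, -3.629). CJ is perpendicular to JA, so JA runs at -113.7°; with |JA| = 9.7, A = (48.41, -12.51). ∠JAM = 35.6° gives AM at 101.9° from the x-axis; with |AM| = 8.8, M = (46.59, -3.900). ∠AMZ = 141.8° gives MZ at 63.70° from the x-axis; with |MZ| = 27.2, Z = (58.64, 20.48). Then |BZ| = |Z − B| = 62.12.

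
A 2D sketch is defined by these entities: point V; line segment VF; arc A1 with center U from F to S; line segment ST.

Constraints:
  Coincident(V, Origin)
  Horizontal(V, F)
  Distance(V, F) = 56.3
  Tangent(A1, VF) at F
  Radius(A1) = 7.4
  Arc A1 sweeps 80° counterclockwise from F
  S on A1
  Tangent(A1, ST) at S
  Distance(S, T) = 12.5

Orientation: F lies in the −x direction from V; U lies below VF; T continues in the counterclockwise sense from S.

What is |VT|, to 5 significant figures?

68.291

On A1, F sits at bearing 90° from U; an 80° counterclockwise sweep puts S at bearing 170°, so S = U + 7.4·(cos 170°, sin 170°) = (-63.588, -6.1150). A1 meets ST tangentially, so US is at right angles to ST, so ST runs along (−sin 170°, cos 170°); with |ST| = 12.5, T = (-65.758, -18.425). Then |VT| = |T − V| = 68.291.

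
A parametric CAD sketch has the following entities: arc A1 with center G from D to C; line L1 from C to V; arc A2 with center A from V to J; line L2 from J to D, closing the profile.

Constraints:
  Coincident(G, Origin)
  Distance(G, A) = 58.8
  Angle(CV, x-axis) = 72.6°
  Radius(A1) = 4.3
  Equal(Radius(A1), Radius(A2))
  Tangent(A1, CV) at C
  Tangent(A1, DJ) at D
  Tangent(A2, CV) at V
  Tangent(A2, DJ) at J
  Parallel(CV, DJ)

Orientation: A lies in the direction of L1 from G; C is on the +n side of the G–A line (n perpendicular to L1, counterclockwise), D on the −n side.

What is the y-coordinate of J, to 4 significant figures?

54.82

Tangency of A1 to both parallel lines with radius 4.3 puts C and D at G ± 4.3·n: C = (-4.103, 1.286), D = (4.103, -1.286). Equal radii place V and J the same way about A: V = A + 4.3·n = (13.48, 57.40), J = A − 4.3·n = (21.69, 54.82). So J.y = 54.82.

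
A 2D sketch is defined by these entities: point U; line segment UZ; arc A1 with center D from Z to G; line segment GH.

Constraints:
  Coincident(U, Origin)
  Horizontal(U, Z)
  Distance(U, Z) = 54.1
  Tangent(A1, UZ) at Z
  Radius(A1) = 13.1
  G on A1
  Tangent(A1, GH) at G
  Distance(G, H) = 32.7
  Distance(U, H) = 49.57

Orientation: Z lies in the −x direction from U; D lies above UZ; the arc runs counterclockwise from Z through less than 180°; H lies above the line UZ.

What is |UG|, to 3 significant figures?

42.7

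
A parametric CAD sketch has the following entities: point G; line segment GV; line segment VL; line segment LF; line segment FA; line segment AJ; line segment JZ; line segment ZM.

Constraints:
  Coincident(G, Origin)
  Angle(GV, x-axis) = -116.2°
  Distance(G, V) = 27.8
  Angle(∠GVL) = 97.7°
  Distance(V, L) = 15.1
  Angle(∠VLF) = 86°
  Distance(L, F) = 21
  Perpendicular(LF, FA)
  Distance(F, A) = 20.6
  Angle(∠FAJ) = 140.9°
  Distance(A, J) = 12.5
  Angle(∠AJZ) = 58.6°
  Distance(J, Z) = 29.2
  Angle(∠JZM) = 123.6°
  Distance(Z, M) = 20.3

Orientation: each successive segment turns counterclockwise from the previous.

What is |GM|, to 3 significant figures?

33.1

∠AJZ = 58.6° gives JZ at -49.4° from the x-axis; with |JZ| = 29.2, Z = (-0.467, -29.1). ∠JZM = 123.6° gives ZM at 7.00° from the x-axis; with |ZM| = 20.3, M = (19.7, -26.6). Then |GM| = |M − G| = 33.1.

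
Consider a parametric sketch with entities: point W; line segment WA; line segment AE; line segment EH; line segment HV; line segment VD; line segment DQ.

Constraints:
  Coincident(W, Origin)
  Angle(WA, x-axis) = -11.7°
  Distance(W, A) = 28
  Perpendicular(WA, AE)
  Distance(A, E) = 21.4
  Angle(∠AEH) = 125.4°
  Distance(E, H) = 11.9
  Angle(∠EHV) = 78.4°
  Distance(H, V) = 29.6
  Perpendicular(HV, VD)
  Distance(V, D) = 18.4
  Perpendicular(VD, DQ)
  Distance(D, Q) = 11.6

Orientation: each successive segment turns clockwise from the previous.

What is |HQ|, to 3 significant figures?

25.7

HV ⟂ VD, so VD runs at 12.1°; with |VD| = 18.4, D = (24.0, 1.38). VD is perpendicular to DQ, so DQ runs at -77.9°; with |DQ| = 11.6, Q = (26.4, -9.96). Then |HQ| = |Q − H| = 25.7.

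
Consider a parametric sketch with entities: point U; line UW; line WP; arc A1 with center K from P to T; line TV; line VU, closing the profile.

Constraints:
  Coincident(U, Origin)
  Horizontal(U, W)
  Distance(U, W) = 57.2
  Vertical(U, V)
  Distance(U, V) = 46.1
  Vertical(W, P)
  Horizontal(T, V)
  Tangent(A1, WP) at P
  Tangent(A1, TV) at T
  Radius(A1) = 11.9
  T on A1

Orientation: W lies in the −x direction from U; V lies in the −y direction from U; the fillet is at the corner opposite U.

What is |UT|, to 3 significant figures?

64.6

The virtual corner opposite U is at (-57.2, -46.1). Since A1 is tangent to WP there, KP ⟂ WP and the tangent condition forces KT to be normal to TV, with radius 11.9, so the center K sits 11.9 in from both sides at K = (-45.3, -34.2). That places the tangent points at P = (-57.2, -34.2) on WP and T = (-45.3, -46.1) on TV. Then |UT| = |T − U| = 64.6.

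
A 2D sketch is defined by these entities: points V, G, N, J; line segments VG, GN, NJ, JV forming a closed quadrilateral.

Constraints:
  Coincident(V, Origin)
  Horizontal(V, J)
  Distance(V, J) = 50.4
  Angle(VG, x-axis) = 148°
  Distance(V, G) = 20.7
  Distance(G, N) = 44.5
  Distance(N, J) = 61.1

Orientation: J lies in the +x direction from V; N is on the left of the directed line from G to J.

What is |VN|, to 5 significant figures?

46.963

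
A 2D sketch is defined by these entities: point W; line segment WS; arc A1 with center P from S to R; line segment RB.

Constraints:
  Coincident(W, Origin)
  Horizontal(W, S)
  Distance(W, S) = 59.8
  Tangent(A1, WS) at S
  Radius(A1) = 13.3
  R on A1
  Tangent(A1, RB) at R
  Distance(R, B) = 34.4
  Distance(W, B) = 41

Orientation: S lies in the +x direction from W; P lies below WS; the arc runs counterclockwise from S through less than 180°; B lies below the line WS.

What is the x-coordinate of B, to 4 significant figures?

27.25

W is at the origin; W and S share the same y with |WS| = 59.8 and S on the +x side, so S = (59.80, 0.000). Since A1 is tangent to WS there, PS ⟂ WS, so P = S + (0, -13.3) = (59.80, -13.30). Since PR ⟂ RB (tangency), |PB| = √(13.3² + 34.4²) = 36.88 regardless of where R sits on A1. So B lies on both circle(W, 41.0) and circle(P, 36.88); the below-WS intersection is B = (27.25, -30.64). R is the foot of the tangent from B: R = (49.74, -4.605).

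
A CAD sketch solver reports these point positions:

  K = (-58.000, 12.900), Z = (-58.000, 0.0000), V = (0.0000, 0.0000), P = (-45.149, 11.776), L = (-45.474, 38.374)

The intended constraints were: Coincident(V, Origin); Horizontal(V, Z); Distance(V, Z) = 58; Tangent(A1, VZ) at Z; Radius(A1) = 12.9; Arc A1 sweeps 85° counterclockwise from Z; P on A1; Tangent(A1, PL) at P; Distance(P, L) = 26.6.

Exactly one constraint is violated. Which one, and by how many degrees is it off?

Tangent(A1, PL) at P — off by 5.70°.

V = (0.00, 0.00) ✓; V.y = 0.00, Z.y = 0.00 ✓; |VZ| = 58.00 ✓; ∠(KZ, ZV) = 90.00° ✓; |KZ| = 12.90 ✓; bearing(K→P) − bearing(K→Z) = 85.00° ✓; |KP| = 12.90 ✓; ∠(KP, PL) = 84.30° ✗; |PL| = 26.60 ✓.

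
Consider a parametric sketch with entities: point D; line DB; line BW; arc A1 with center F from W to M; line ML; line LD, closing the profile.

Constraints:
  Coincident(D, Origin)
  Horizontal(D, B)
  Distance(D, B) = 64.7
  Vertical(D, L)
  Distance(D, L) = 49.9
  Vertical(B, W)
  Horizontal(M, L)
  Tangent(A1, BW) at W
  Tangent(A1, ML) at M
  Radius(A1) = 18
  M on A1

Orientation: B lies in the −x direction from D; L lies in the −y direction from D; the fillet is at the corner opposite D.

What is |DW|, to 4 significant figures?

72.14

D is at the origin; D and B share the same y with |DB| = 64.7 and B on the −x side, so B = (-64.70, 0.000). DL is vertical with |DL| = 49.9 and L on the −y side, so L = (0.000, -49.90). The virtual corner opposite D is at (-64.70, -49.90). A1 meets BW tangentially, so FW is at right angles to BW and the tangent condition forces FM to be normal to ML, with radius 18.0, so the center F sits 18.0 in from both sides at F = (-46.70, -31.90). That places the tangent points at W = (-64.70, -31.90) on BW and M = (-46.70, -49.90) on ML. Then |DW| = |W − D| = 72.14.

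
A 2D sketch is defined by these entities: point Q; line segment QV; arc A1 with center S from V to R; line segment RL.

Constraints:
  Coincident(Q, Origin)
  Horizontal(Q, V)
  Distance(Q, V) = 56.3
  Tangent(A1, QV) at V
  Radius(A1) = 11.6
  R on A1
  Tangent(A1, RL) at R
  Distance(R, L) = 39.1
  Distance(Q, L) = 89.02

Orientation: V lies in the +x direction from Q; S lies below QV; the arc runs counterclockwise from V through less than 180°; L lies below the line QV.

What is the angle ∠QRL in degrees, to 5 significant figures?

156.27°

Checks: |SV| = 11.60 ✓; |SR| = 11.60 ✓; ∠(SR, RL) = 90.00° ✓; |RL| = 39.10 ✓; |QL| = 89.02 ✓.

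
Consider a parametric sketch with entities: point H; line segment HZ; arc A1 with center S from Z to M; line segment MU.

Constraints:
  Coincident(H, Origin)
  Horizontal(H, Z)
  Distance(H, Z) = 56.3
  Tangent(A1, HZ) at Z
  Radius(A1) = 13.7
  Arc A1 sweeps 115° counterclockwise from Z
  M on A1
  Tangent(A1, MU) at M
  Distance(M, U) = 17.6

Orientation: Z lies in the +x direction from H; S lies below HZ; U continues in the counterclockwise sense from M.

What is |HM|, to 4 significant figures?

48.02

The tangent condition forces SZ to be normal to HZ, so S = Z + (0, -13.7) = (56.30, -13.70). On A1, Z sits at bearing 90° from S; a 115° counterclockwise sweep puts M at bearing 205°, so M = S + 13.7·(cos 205°, sin 205°) = (43.88, -19.49). Then |HM| = |M − H| = 48.02.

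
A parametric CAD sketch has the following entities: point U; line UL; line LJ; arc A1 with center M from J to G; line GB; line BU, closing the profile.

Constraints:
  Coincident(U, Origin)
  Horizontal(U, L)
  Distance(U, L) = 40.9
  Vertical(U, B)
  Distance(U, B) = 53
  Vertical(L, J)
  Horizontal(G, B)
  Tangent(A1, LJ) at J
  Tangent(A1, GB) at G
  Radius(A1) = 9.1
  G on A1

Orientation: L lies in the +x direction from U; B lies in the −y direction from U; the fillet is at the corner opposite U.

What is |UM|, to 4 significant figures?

54.21

UB is vertical with |UB| = 53.0 and B on the −y side, so B = (0.000, -53.00). The virtual corner opposite U is at (40.90, -53.00). Since A1 is tangent to LJ there, MJ ⟂ LJ and since A1 is tangent to GB there, MG ⟂ GB, with radius 9.1, so the center M sits 9.1 in from both sides at M = (31.80, -43.90). Then |UM| = |M − U| = 54.21.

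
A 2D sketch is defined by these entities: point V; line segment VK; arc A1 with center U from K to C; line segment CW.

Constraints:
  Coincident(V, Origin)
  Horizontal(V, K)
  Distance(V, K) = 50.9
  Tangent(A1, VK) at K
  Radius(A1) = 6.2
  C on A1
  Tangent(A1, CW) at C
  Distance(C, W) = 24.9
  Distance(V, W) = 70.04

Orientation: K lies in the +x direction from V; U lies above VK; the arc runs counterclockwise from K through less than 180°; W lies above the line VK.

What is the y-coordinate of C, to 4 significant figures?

4.386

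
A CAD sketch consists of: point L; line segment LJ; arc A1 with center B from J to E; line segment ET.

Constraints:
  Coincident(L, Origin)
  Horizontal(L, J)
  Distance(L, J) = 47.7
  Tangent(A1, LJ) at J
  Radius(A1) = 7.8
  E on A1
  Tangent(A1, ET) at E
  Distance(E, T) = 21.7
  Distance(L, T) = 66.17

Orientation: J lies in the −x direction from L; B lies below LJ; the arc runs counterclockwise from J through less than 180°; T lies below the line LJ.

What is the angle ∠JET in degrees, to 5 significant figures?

141.80°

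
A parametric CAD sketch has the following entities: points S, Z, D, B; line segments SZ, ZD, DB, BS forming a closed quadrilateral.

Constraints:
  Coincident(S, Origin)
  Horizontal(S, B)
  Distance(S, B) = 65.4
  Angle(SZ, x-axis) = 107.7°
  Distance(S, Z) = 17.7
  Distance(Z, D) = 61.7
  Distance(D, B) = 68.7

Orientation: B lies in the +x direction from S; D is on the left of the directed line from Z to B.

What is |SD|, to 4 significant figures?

72.13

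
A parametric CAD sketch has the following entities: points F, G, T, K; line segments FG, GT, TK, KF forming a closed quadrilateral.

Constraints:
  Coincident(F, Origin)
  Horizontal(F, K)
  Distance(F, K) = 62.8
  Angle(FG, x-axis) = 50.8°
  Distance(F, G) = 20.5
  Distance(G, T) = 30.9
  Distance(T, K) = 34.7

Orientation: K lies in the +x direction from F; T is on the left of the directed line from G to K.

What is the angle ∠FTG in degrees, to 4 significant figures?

11.42°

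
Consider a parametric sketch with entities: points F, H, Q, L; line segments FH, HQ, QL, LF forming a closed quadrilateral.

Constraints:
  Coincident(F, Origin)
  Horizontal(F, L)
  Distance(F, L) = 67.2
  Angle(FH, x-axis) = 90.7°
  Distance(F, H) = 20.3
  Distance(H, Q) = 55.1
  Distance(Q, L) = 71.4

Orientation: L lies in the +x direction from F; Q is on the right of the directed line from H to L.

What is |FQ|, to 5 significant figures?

34.898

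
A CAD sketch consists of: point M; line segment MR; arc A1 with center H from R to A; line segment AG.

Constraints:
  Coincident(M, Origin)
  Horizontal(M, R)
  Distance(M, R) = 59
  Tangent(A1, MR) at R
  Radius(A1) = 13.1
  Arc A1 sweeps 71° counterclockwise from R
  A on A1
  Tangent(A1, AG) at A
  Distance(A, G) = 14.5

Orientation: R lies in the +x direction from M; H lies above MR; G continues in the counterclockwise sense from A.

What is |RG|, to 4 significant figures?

28.30

M is at the origin; M and R share the same y with |MR| = 59.0 and R on the +x side, so R = (59.00, 0.000). Since A1 is tangent to MR there, HR ⟂ MR, so H = R + (0, 13.1) = (59.00, 13.10). On A1, R sits at bearing -90° from H; a 71° counterclockwise sweep puts A at bearing -19°, so A = H + 13.1·(cos -19°, sin -19°) = (71.39, 8.835). Tangency of A1 to AG means the radius HA is perpendicular to AG, so AG runs along (−sin -19°, cos -19°); with |AG| = 14.5, G = (76.11, 22.55). Then |RG| = |G − R| = 28.30.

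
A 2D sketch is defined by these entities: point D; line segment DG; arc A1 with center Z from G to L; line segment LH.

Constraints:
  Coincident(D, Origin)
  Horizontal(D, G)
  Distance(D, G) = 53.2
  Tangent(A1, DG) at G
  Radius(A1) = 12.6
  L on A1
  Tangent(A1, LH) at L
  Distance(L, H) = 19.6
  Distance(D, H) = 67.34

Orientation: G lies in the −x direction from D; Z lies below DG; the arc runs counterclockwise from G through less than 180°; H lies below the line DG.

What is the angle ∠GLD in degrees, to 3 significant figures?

41.3°

Checks: D.y = 0.00, G.y = 0.00 ✓; |ZL| = 12.60 ✓; ∠(ZL, LH) = 90.00° ✓; |LH| = 19.60 ✓; |DH| = 67.34 ✓.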